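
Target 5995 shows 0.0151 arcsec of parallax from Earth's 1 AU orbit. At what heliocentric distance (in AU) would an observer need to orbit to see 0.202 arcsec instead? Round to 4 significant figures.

13.38 AU

Parallax scales linearly with baseline: p ∝ B, so B = p_target / p_Earth × 1 AU.
B = 0.202 / 0.0151 = 13.377 AU.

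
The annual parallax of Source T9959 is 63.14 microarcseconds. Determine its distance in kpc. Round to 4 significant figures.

15.84 kpc

p = 63.14 microarcseconds = 0.00006314 arcsec.
d = 1/p = 1/0.00006314 = 15838 pc.
= 15.838 kpc.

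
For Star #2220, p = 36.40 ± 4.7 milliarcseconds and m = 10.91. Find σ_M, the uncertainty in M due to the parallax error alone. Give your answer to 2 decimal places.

M = m − 5 log₁₀ d + 5 = m + 5 log₁₀ p + 5, so ∂M/∂p = 5/(p ln 10).
σ_M = (5/ln 10) · (σ_p/p) = 2.1715 × 4.7/36.40 = 2.1715 × 0.12912 = 0.28038.

σ_M = 0.28 mag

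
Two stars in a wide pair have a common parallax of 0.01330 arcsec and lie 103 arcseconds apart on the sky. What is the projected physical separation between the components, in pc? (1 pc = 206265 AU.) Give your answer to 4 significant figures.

0.03755 pc

d = 1/p = 1/0.01330″ = 75.188 pc.
At distance d (pc), an angle of θ arcsec spans θ·d AU: s = 103 × 75.188 = 7744.4 AU.
= 7744.4 / 206265 = 0.037546 pc.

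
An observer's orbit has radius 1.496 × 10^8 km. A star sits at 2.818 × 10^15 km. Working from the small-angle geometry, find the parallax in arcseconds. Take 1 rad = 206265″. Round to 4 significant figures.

θ ≈ B/d = (1.496 × 10^8) / (2.818 × 10^15) = 5.3087 × 10^-8 rad.
In arcseconds: 5.3087 × 10^-8 × 206265 = 0.01095″.

0.01095 arcsec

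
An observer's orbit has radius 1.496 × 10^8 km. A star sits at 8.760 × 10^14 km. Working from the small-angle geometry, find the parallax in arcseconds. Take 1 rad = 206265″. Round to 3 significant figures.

θ ≈ B/d = (1.496 × 10^8) / (8.760 × 10^14) = 1.7078 × 10^-7 rad.
In arcseconds: 1.7078 × 10^-7 × 206265 = 0.035226″.

0.0352 arcsec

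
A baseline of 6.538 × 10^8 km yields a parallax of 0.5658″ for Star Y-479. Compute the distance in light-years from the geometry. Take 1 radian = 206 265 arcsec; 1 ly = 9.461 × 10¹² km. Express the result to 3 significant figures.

25.2 ly

θ = 0.5658″ = 0.5658/206265 = 2.7431 × 10^-6 rad.
d = B/θ = (6.538 × 10^8) / (2.7431 × 10^-6) = 2.3834 × 10^14 km = (2.3834 × 10^14) / (9.461 × 10^12) ly = 25.192 ly.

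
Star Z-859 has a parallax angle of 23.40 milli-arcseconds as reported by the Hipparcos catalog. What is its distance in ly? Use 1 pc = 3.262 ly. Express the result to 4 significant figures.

139.4 ly

p = 23.40 milli-arcseconds = 0.02340 arcsec.
d = 1/p = 1/0.02340 = 42.735 pc.
In light-years: 42.735 × 3.262 = 139.4 ly.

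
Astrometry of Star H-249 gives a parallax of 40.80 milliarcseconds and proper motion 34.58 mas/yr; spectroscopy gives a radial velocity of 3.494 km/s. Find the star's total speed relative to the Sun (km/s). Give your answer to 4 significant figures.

d = 1/p = 1/0.04080″ = 24.51 pc.
μ = 34.58 mas/yr = 0.03458 ″/yr.
v_t = 4.740 μ d = 4.740 × 0.03458 × 24.51 = 4.0174 km/s.
v = √(v_r² + v_t²) = √(3.494² + 4.0174²) = √28.3475 = 5.3242 km/s.

5.324 km/s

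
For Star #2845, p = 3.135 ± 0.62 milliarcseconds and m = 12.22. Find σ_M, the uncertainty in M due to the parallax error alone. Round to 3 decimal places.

σ_M = 0.429 mag

M = m − 5 log₁₀ d + 5 = m + 5 log₁₀ p + 5, so ∂M/∂p = 5/(p ln 10).
σ_M = (5/ln 10) · (σ_p/p) = 2.1715 × 0.62/3.135 = 2.1715 × 0.19777 = 0.42946.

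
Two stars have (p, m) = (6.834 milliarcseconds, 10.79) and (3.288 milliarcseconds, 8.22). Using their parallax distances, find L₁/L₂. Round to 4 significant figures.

d₁ = 1/p₁ = 1/0.006834″ = 146.33 pc; d₂ = 1/p₂ = 1/0.003288″ = 304.14 pc.
M₁ = m₁ − 5 log₁₀ d₁ + 5 = 10.79 − 10.8267 + 5 = 4.9633.
M₂ = 8.22 − 12.4154 + 5 = 0.8046.
L₁/L₂ = 10^(0.4(M₂ − M₁)) = 10^(0.4 × (-4.1587)) = 10^(-1.66348) = 0.021703.

L₁/L₂ = 0.02170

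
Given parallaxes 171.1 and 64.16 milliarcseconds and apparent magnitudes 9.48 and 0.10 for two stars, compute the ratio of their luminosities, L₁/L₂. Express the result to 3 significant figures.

d₁ = 1/p₁ = 1/0.1711″ = 5.8445 pc; d₂ = 1/p₂ = 1/0.06416″ = 15.586 pc.
M₁ = m₁ − 5 log₁₀ d₁ + 5 = 9.48 − 3.8337 + 5 = 10.6463.
M₂ = 0.10 − 5.9637 + 5 = -0.8637.
L₁/L₂ = 10^(0.4(M₂ − M₁)) = 10^(0.4 × (-11.5100)) = 10^(-4.60400) = 0.000024889.

L₁/L₂ = 2.49 × 10^-5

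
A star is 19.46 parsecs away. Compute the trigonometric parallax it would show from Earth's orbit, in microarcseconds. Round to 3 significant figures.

p = 1/d = 1/19.46 = 0.051387 arcsec.
= 0.051387 × 10⁶ = 51387 μas.

51400 μas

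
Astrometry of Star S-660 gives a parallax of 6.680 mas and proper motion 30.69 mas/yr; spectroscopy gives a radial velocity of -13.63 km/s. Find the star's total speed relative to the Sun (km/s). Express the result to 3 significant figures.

d = 1/p = 1/0.006680″ = 149.7 pc.
μ = 30.69 mas/yr = 0.03069 ″/yr.
v_t = 4.740 μ d = 4.740 × 0.03069 × 149.7 = 21.777 km/s.
v = √(v_r² + v_t²) = √((-13.63)² + 21.777²) = √660.015 = 25.691 km/s.

25.7 km/s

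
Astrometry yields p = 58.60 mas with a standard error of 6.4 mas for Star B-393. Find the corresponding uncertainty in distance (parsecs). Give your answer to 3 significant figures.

d = 1/p, so σ_d = σ_p / p².
σ_d = 0.00640 / (0.05860)² = 0.00640 / 0.003434 = 1.8637 pc.

1.86 pc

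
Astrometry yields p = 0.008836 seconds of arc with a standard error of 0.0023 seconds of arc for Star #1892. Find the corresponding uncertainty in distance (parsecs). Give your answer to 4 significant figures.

d = 1/p, so σ_d = σ_p / p².
σ_d = 0.00230 / (0.008836)² = 0.00230 / 0.000078075 = 29.459 pc.

29.46 pc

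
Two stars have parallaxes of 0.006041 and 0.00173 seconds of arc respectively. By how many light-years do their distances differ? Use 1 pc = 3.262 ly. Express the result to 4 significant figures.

1346 ly

d_A = 1/0.006041″ = 165.54 pc; d_B = 1/0.001730″ = 578.03 pc.
|d_B − d_A| = |578.03 − 165.54| = 412.49 pc = 412.49 × 3.262 ly = 1345.5 ly.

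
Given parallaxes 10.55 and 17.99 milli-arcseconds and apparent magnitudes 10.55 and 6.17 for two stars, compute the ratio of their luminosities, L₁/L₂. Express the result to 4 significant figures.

d₁ = 1/p₁ = 1/0.01055″ = 94.787 pc; d₂ = 1/p₂ = 1/0.01799″ = 55.586 pc.
M₁ = m₁ − 5 log₁₀ d₁ + 5 = 10.55 − 9.8837 + 5 = 5.6663.
M₂ = 6.17 − 8.7248 + 5 = 2.4452.
L₁/L₂ = 10^(0.4(M₂ − M₁)) = 10^(0.4 × (-3.2211)) = 10^(-1.28844) = 0.051471.

L₁/L₂ = 0.05147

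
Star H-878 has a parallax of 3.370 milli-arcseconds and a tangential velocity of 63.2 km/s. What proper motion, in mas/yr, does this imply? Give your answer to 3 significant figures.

d = 1/p = 1/0.003370″ = 296.74 pc.
μ = v_t / (4.74 d) = 63.2 / (4.74 × 296.74) = 63.2 / 1406.5 = 0.044934 ″/yr = 44.934 mas/yr.

44.9 mas/yr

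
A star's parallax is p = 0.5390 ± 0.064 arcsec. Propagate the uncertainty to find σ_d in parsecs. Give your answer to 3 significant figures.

0.220 pc

d = 1/p, so σ_d = σ_p / p².
σ_d = 0.0640 / (0.5390)² = 0.0640 / 0.29052 = 0.22029 pc.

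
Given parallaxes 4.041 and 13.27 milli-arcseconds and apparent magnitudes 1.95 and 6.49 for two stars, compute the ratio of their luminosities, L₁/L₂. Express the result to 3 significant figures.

d₁ = 1/p₁ = 1/0.004041″ = 247.46 pc; d₂ = 1/p₂ = 1/0.01327″ = 75.358 pc.
M₁ = m₁ − 5 log₁₀ d₁ + 5 = 1.95 − 11.9675 + 5 = -5.0175.
M₂ = 6.49 − 9.3856 + 5 = 2.1044.
L₁/L₂ = 10^(0.4(M₂ − M₁)) = 10^(0.4 × 7.1219) = 10^2.84876 = 705.93.

L₁/L₂ = 706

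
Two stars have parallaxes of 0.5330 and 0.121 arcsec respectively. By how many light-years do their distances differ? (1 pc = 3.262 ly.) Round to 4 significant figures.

20.84 ly

d_A = 1/0.5330″ = 1.8762 pc; d_B = 1/0.1210″ = 8.2645 pc.
|d_B − d_A| = |8.2645 − 1.8762| = 6.3883 pc = 6.3883 × 3.262 ly = 20.839 ly.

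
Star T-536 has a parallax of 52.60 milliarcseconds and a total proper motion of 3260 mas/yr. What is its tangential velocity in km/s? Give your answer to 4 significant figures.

293.8 km/s

d = 1/p = 1/0.05260″ = 19.011 pc.
μ = 3260 mas/yr = 3.26 ″/yr.
v_t = 4.74 × μ × d = 4.74 × 3.26 × 19.011 = 293.77 km/s.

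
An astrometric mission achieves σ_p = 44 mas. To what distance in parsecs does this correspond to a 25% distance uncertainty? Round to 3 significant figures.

5.68 pc

σ_d/d = σ_p/p, so the condition is σ_p/p ≤ 0.25, i.e. p ≥ σ_p/0.25.
p_min = 44/0.25 = 176 mas = 0.176 arcsec.
d_max = 1/p_min = 1/0.176 = 5.6818 pc.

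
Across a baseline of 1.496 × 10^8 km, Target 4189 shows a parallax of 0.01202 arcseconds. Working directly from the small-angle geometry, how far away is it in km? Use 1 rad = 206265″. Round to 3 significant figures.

2.57 × 10^15 km

θ = 0.01202″ = 0.01202/206265 = 5.8275 × 10^-8 rad.
d = B/θ = (1.496 × 10^8) / (5.8275 × 10^-8) = 2.5671 × 10^15 km.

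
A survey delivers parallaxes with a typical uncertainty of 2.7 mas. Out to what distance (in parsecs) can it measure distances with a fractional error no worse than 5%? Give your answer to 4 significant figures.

σ_d/d = σ_p/p, so the condition is σ_p/p ≤ 0.05, i.e. p ≥ σ_p/0.05.
p_min = 2.7/0.05 = 54 mas = 0.054 arcsec.
d_max = 1/p_min = 1/0.054 = 18.519 pc.

18.52 pc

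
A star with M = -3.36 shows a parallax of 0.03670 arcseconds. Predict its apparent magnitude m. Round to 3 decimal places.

d = 1/p = 1/0.03670″ = 27.248 pc.
m − M = 5 log₁₀ d − 5 = 5 log₁₀(27.248) − 5 = 7.1767 − 5 = 2.1767.
m = M + (m − M) = -3.36 + 2.1767 = -1.183.

m = -1.183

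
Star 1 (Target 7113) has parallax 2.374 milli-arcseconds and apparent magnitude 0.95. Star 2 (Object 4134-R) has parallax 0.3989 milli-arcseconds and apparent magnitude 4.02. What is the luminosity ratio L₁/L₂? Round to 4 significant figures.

d₁ = 1/p₁ = 1/0.002374″ = 421.23 pc; d₂ = 1/p₂ = 1/0.0003989″ = 2506.9 pc.
M₁ = m₁ − 5 log₁₀ d₁ + 5 = 0.95 − 13.1226 + 5 = -7.1726.
M₂ = 4.02 − 16.9957 + 5 = -7.9757.
L₁/L₂ = 10^(0.4(M₂ − M₁)) = 10^(0.4 × (-0.8031)) = 10^(-0.32124) = 0.47727.

L₁/L₂ = 0.4773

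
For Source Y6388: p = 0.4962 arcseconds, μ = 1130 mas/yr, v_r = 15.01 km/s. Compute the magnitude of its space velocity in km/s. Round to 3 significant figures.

18.5 km/s

d = 1/p = 1/0.4962″ = 2.0153 pc.
μ = 1130 mas/yr = 1.130 ″/yr.
v_t = 4.740 μ d = 4.740 × 1.130 × 2.0153 = 10.794 km/s.
v = √(v_r² + v_t²) = √(15.01² + 10.794²) = √341.811 = 18.488 km/s.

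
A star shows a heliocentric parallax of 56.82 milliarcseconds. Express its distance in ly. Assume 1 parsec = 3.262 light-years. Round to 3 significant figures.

57.4 ly

p = 56.82 milliarcseconds = 0.05682 arcsec.
d = 1/p = 1/0.05682 = 17.599 pc.
In light-years: 17.599 × 3.262 = 57.408 ly.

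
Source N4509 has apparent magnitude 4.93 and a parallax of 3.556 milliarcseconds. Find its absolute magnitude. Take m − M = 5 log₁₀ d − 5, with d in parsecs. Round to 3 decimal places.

d = 1/p = 1/0.003556″ = 281.21 pc.
m − M = 5 log₁₀(281.21) − 5 = 12.2452 − 5 = 7.2452.
M = m − (m − M) = 4.93 − 7.2452 = -2.315.

M = -2.315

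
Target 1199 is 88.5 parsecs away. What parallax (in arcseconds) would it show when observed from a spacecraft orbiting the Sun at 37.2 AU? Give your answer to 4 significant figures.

0.4203 arcsec

p (arcsec) = B (AU) / d (pc).
p = 37.2 / 88.5 = 0.42034 arcsec.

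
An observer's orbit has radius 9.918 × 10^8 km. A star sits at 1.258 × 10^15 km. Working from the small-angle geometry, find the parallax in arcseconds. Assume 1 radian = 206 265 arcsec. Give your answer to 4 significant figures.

0.1626 arcsec

θ ≈ B/d = (9.918 × 10^8) / (1.258 × 10^15) = 7.8839 × 10^-7 rad.
In arcseconds: 7.8839 × 10^-7 × 206265 = 0.16262″.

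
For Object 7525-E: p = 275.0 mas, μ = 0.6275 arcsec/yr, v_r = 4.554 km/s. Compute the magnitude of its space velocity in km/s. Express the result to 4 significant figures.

11.74 km/s

d = 1/p = 1/0.2750″ = 3.6364 pc.
v_t = 4.740 μ d = 4.740 × 0.6275 × 3.6364 = 10.816 km/s.
v = √(v_r² + v_t²) = √(4.554² + 10.816²) = √137.725 = 11.736 km/s.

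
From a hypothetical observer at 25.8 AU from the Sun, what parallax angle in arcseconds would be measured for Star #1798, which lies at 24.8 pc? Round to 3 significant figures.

1.04 arcsec

p (arcsec) = B (AU) / d (pc).
p = 25.8 / 24.8 = 1.0403 arcsec.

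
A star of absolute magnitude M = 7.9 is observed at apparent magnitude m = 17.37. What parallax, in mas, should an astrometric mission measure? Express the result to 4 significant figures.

1.276 mas

m − M = 17.37 − 7.9 = 9.47.
d = 10^((m−M)/5 + 1) = 10^2.894 = 783.43 pc.
p = 1/d = 1/783.43 = 0.0012764 arcsec = 1.2764 mas.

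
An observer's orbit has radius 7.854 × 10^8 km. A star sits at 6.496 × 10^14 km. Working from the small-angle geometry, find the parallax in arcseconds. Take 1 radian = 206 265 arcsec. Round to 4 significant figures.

0.2494 arcsec

θ ≈ B/d = (7.854 × 10^8) / (6.496 × 10^14) = 1.2091 × 10^-6 rad.
In arcseconds: 1.2091 × 10^-6 × 206265 = 0.2494″.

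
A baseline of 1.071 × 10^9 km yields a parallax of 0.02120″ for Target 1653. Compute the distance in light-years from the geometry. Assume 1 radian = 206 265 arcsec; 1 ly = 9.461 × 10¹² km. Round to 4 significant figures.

1101 ly

θ = 0.02120″ = 0.02120/206265 = 1.0278 × 10^-7 rad.
d = B/θ = (1.071 × 10^9) / (1.0278 × 10^-7) = 1.0420 × 10^16 km = (1.0420 × 10^16) / (9.461 × 10^12) ly = 1101.4 ly.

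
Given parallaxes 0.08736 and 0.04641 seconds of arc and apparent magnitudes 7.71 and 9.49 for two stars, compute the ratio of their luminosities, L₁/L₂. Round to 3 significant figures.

d₁ = 1/p₁ = 1/0.08736″ = 11.447 pc; d₂ = 1/p₂ = 1/0.04641″ = 21.547 pc.
M₁ = m₁ − 5 log₁₀ d₁ + 5 = 7.71 − 5.2935 + 5 = 7.4165.
M₂ = 9.49 − 6.6669 + 5 = 7.8231.
L₁/L₂ = 10^(0.4(M₂ − M₁)) = 10^(0.4 × 0.4066) = 10^0.16264 = 1.4543.

L₁/L₂ = 1.45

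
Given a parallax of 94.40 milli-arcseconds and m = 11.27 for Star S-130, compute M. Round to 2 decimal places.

M = 11.14

d = 1/p = 1/0.09440″ = 10.593 pc.
m − M = 5 log₁₀(10.593) − 5 = 5.1251 − 5 = 0.1251.
M = m − (m − M) = 11.27 − 0.1251 = 11.14.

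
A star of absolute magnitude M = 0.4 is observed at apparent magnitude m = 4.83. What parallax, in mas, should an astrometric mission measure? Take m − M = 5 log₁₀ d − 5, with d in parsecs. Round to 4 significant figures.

13.00 mas

m − M = 4.83 − 0.4 = 4.43.
d = 10^((m−M)/5 + 1) = 10^1.886 = 76.913 pc.
p = 1/d = 1/76.913 = 0.013002 arcsec = 13.002 mas.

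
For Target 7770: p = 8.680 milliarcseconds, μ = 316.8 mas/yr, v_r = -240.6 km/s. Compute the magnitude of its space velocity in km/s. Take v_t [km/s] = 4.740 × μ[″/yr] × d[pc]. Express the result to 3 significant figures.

296 km/s

d = 1/p = 1/0.008680″ = 115.21 pc.
μ = 316.8 mas/yr = 0.3168 ″/yr.
v_t = 4.740 μ d = 4.740 × 0.3168 × 115.21 = 173 km/s.
v = √(v_r² + v_t²) = √((-240.6)² + 173²) = √87817.4 = 296.34 km/s.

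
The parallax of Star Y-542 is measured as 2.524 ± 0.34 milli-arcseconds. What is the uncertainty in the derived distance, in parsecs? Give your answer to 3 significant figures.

d = 1/p, so σ_d = σ_p / p².
σ_d = 0.000340 / (0.002524)² = 0.000340 / 0.0000063706 = 53.37 pc.

53.4 pc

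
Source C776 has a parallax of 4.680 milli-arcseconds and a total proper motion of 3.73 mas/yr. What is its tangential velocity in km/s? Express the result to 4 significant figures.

d = 1/p = 1/0.004680″ = 213.68 pc.
μ = 3.73 mas/yr = 0.00373 ″/yr.
v_t = 4.74 × μ × d = 4.74 × 0.00373 × 213.68 = 3.7779 km/s.

3.778 km/s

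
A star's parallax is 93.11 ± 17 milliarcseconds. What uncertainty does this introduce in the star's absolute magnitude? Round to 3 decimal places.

σ_M = 0.396 mag

M = m − 5 log₁₀ d + 5 = m + 5 log₁₀ p + 5, so ∂M/∂p = 5/(p ln 10).
σ_M = (5/ln 10) · (σ_p/p) = 2.1715 × 17/93.11 = 2.1715 × 0.18258 = 0.39647.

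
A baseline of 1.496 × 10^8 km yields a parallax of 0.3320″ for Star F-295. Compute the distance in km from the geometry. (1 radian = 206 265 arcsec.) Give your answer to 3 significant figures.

9.29 × 10^13 km

θ = 0.3320″ = 0.3320/206265 = 1.6096 × 10^-6 rad.
d = B/θ = (1.496 × 10^8) / (1.6096 × 10^-6) = 9.2942 × 10^13 km.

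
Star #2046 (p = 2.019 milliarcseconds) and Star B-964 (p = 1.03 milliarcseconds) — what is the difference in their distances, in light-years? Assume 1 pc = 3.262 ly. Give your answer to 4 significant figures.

1551 ly

d_A = 1/0.002019″ = 495.29 pc; d_B = 1/0.001030″ = 970.87 pc.
|d_B − d_A| = |970.87 − 495.29| = 475.58 pc = 475.58 × 3.262 ly = 1551.3 ly.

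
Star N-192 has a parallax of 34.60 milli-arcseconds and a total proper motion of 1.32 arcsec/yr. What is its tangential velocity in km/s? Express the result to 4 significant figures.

d = 1/p = 1/0.03460″ = 28.902 pc.
v_t = 4.74 × μ × d = 4.74 × 1.32 × 28.902 = 180.83 km/s.

180.8 km/s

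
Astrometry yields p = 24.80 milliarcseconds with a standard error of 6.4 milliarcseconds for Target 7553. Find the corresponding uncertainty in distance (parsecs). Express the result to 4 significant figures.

10.41 pc

d = 1/p, so σ_d = σ_p / p².
σ_d = 0.00640 / (0.02480)² = 0.00640 / 0.00061504 = 10.406 pc.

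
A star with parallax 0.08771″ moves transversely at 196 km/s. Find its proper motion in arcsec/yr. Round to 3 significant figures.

3.63 arcsec/yr

d = 1/p = 1/0.08771″ = 11.401 pc.
μ = v_t / (4.74 d) = 196 / (4.74 × 11.401) = 196 / 54.041 = 3.6269 ″/yr.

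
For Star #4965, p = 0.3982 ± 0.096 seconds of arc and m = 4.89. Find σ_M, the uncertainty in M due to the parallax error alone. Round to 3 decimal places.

σ_M = 0.524 mag

M = m − 5 log₁₀ d + 5 = m + 5 log₁₀ p + 5, so ∂M/∂p = 5/(p ln 10).
σ_M = (5/ln 10) · (σ_p/p) = 2.1715 × 0.096/0.3982 = 2.1715 × 0.24108 = 0.52351.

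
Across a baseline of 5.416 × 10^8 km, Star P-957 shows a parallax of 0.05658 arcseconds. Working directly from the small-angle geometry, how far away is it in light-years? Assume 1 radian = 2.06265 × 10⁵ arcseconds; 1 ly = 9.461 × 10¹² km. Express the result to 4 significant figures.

θ = 0.05658″ = 0.05658/206265 = 2.7431 × 10^-7 rad.
d = B/θ = (5.416 × 10^8) / (2.7431 × 10^-7) = 1.9744 × 10^15 km = (1.9744 × 10^15) / (9.461 × 10^12) ly = 208.69 ly.

208.7 ly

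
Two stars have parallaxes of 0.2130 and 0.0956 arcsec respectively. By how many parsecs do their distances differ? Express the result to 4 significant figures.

5.765 pc

d_A = 1/0.2130″ = 4.6948 pc; d_B = 1/0.09560″ = 10.46 pc.
|d_B − d_A| = |10.46 − 4.6948| = 5.7652 pc.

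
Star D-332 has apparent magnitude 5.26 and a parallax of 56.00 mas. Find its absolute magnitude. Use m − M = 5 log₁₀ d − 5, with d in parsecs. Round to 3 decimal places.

d = 1/p = 1/0.05600″ = 17.857 pc.
m − M = 5 log₁₀(17.857) − 5 = 6.2590 − 5 = 1.2590.
M = m − (m − M) = 5.26 − 1.2590 = 4.001.

M = 4.001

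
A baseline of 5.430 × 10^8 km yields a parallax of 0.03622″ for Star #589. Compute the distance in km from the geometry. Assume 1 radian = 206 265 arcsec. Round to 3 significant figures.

θ = 0.03622″ = 0.03622/206265 = 1.7560 × 10^-7 rad.
d = B/θ = (5.430 × 10^8) / (1.7560 × 10^-7) = 3.0923 × 10^15 km.

3.09 × 10^15 km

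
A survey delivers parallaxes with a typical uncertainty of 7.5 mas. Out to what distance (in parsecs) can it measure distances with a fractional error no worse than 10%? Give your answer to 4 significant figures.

σ_d/d = σ_p/p, so the condition is σ_p/p ≤ 0.10, i.e. p ≥ σ_p/0.10.
p_min = 7.5/0.10 = 75 mas = 0.075 arcsec.
d_max = 1/p_min = 1/0.075 = 13.333 pc.

13.33 pc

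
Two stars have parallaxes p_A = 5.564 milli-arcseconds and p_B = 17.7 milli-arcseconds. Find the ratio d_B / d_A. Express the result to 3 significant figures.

0.314

Since d = 1/p, d_B/d_A = p_A/p_B.
= 5.564 / 17.7 = 0.31435.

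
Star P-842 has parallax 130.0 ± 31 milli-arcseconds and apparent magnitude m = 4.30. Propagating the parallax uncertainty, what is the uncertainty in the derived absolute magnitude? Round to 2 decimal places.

M = m − 5 log₁₀ d + 5 = m + 5 log₁₀ p + 5, so ∂M/∂p = 5/(p ln 10).
σ_M = (5/ln 10) · (σ_p/p) = 2.1715 × 31/130.0 = 2.1715 × 0.23846 = 0.51782.

σ_M = 0.52 mag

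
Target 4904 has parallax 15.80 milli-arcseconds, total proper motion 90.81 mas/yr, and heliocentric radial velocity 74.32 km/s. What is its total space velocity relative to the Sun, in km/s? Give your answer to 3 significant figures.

d = 1/p = 1/0.01580″ = 63.291 pc.
μ = 90.81 mas/yr = 0.09081 ″/yr.
v_t = 4.740 μ d = 4.740 × 0.09081 × 63.291 = 27.243 km/s.
v = √(v_r² + v_t²) = √(74.32² + 27.243²) = √6265.64 = 79.156 km/s.

79.2 km/s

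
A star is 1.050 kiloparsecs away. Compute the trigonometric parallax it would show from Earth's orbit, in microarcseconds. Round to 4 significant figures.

d = 1.050 kpc = 1050 pc.
p = 1/d = 1/1050 = 0.00095238 arcsec.
= 0.00095238 × 10⁶ = 952.38 μas.

952.4 μas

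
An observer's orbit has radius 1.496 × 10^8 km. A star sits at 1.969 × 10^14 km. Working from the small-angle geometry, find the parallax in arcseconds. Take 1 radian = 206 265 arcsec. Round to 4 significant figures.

θ ≈ B/d = (1.496 × 10^8) / (1.969 × 10^14) = 7.5978 × 10^-7 rad.
In arcseconds: 7.5978 × 10^-7 × 206265 = 0.15672″.

0.1567 arcsec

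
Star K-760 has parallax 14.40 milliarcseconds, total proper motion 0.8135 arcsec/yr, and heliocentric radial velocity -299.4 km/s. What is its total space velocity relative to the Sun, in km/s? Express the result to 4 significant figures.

d = 1/p = 1/0.01440″ = 69.444 pc.
v_t = 4.740 μ d = 4.740 × 0.8135 × 69.444 = 267.78 km/s.
v = √(v_r² + v_t²) = √((-299.4)² + 267.78²) = √161346 = 401.68 km/s.

401.7 km/s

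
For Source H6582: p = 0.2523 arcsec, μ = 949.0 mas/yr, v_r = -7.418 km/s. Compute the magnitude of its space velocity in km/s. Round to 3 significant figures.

d = 1/p = 1/0.2523″ = 3.9635 pc.
μ = 949.0 mas/yr = 0.9490 ″/yr.
v_t = 4.740 μ d = 4.740 × 0.9490 × 3.9635 = 17.829 km/s.
v = √(v_r² + v_t²) = √((-7.418)² + 17.829²) = √372.9 = 19.311 km/s.

19.3 km/s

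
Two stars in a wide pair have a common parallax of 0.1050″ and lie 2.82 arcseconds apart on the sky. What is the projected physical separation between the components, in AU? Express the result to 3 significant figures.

d = 1/p = 1/0.1050″ = 9.5238 pc.
At distance d (pc), an angle of θ arcsec spans θ·d AU: s = 2.82 × 9.5238 = 26.857 AU.

26.9 AU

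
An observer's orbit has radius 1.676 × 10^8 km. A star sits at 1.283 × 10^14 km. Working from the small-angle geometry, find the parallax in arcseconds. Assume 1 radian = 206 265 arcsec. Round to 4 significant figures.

0.2694 arcsec

θ ≈ B/d = (1.676 × 10^8) / (1.283 × 10^14) = 1.3063 × 10^-6 rad.
In arcseconds: 1.3063 × 10^-6 × 206265 = 0.26944″.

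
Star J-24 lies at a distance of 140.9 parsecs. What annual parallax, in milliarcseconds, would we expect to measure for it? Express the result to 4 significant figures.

p = 1/d = 1/140.9 = 0.0070972 arcsec.
= 0.0070972 × 1000 = 7.0972 mas.

7.097 mas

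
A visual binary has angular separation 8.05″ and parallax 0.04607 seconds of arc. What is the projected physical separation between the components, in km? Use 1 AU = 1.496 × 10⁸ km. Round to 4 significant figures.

2.614 × 10^10 km

d = 1/p = 1/0.04607″ = 21.706 pc.
At distance d (pc), an angle of θ arcsec spans θ·d AU: s = 8.05 × 21.706 = 174.73 AU.
= 174.73 × 1.496 × 10⁸ km = 2.6140 × 10^10 km.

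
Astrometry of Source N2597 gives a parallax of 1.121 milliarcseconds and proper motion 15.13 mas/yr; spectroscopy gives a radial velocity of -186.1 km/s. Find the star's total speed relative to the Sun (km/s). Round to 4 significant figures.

d = 1/p = 1/0.001121″ = 892.06 pc.
μ = 15.13 mas/yr = 0.01513 ″/yr.
v_t = 4.740 μ d = 4.740 × 0.01513 × 892.06 = 63.975 km/s.
v = √(v_r² + v_t²) = √((-186.1)² + 63.975²) = √38726 = 196.79 km/s.

196.8 km/s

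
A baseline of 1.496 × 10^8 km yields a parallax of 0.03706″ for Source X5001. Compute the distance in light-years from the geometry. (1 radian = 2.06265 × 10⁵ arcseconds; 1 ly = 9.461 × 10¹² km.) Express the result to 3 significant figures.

88.0 ly

θ = 0.03706″ = 0.03706/206265 = 1.7967 × 10^-7 rad.
d = B/θ = (1.496 × 10^8) / (1.7967 × 10^-7) = 8.3264 × 10^14 km = (8.3264 × 10^14) / (9.461 × 10^12) ly = 88.008 ly.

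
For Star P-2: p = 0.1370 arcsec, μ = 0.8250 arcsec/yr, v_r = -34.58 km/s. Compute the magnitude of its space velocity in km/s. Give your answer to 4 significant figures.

44.84 km/s

d = 1/p = 1/0.1370″ = 7.2993 pc.
v_t = 4.740 μ d = 4.740 × 0.8250 × 7.2993 = 28.544 km/s.
v = √(v_r² + v_t²) = √((-34.58)² + 28.544²) = √2010.54 = 44.839 km/s.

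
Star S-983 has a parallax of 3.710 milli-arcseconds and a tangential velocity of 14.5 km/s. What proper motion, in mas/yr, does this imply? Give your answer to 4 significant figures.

d = 1/p = 1/0.003710″ = 269.54 pc.
μ = v_t / (4.74 d) = 14.5 / (4.74 × 269.54) = 14.5 / 1277.6 = 0.011349 ″/yr = 11.349 mas/yr.

11.35 mas/yr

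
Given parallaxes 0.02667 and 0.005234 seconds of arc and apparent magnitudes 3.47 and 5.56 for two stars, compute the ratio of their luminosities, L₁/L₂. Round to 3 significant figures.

d₁ = 1/p₁ = 1/0.02667″ = 37.495 pc; d₂ = 1/p₂ = 1/0.005234″ = 191.06 pc.
M₁ = m₁ − 5 log₁₀ d₁ + 5 = 3.47 − 7.8699 + 5 = 0.6001.
M₂ = 5.56 − 11.4058 + 5 = -0.8458.
L₁/L₂ = 10^(0.4(M₂ − M₁)) = 10^(0.4 × (-1.4459)) = 10^(-0.57836) = 0.26402.

L₁/L₂ = 0.264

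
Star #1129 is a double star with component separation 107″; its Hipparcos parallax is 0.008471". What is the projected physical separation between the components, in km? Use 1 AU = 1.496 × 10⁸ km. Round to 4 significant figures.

1.890 × 10^12 km

d = 1/p = 1/0.008471″ = 118.05 pc.
At distance d (pc), an angle of θ arcsec spans θ·d AU: s = 107 × 118.05 = 12631 AU.
= 12631 × 1.496 × 10⁸ km = 1.8896 × 10^12 km.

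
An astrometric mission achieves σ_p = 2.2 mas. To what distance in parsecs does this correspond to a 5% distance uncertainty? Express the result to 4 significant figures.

σ_d/d = σ_p/p, so the condition is σ_p/p ≤ 0.05, i.e. p ≥ σ_p/0.05.
p_min = 2.2/0.05 = 44 mas = 0.044 arcsec.
d_max = 1/p_min = 1/0.044 = 22.727 pc.

22.73 pc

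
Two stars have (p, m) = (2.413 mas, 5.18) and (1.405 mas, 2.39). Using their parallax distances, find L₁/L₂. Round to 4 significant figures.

L₁/L₂ = 0.02596

d₁ = 1/p₁ = 1/0.002413″ = 414.42 pc; d₂ = 1/p₂ = 1/0.001405″ = 711.74 pc.
M₁ = m₁ − 5 log₁₀ d₁ + 5 = 5.18 − 13.0872 + 5 = -2.9072.
M₂ = 2.39 − 14.2616 + 5 = -6.8716.
L₁/L₂ = 10^(0.4(M₂ − M₁)) = 10^(0.4 × (-3.9644)) = 10^(-1.58576) = 0.025956.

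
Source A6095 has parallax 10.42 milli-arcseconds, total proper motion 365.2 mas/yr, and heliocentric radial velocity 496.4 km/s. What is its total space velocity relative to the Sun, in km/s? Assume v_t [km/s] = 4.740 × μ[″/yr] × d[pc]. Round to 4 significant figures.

523.5 km/s

d = 1/p = 1/0.01042″ = 95.969 pc.
μ = 365.2 mas/yr = 0.3652 ″/yr.
v_t = 4.740 μ d = 4.740 × 0.3652 × 95.969 = 166.13 km/s.
v = √(v_r² + v_t²) = √(496.4² + 166.13²) = √274012 = 523.46 km/s.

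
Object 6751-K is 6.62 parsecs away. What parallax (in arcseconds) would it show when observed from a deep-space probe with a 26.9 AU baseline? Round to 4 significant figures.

4.063 arcsec

p (arcsec) = B (AU) / d (pc).
p = 26.9 / 6.62 = 4.0634 arcsec.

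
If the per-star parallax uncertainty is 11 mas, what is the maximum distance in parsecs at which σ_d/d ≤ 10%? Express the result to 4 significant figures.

9.091 pc

σ_d/d = σ_p/p, so the condition is σ_p/p ≤ 0.10, i.e. p ≥ σ_p/0.10.
p_min = 11/0.10 = 110 mas = 0.11 arcsec.
d_max = 1/p_min = 1/0.11 = 9.0909 pc.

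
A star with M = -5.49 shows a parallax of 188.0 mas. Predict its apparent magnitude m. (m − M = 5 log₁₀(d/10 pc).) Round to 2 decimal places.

d = 1/p = 1/0.1880″ = 5.3191 pc.
m − M = 5 log₁₀ d − 5 = 5 log₁₀(5.3191) − 5 = 3.6292 − 5 = -1.3708.
m = M + (m − M) = -5.49 + (-1.3708) = -6.86.

m = -6.86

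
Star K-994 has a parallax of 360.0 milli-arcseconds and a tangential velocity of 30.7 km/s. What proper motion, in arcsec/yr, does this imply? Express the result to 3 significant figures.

2.33 arcsec/yr

d = 1/p = 1/0.3600″ = 2.7778 pc.
μ = v_t / (4.74 d) = 30.7 / (4.74 × 2.7778) = 30.7 / 13.167 = 2.3316 ″/yr.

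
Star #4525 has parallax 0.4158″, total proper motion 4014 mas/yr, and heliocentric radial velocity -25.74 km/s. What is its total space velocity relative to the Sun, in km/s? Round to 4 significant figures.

52.50 km/s

d = 1/p = 1/0.4158″ = 2.405 pc.
μ = 4014 mas/yr = 4.014 ″/yr.
v_t = 4.740 μ d = 4.740 × 4.014 × 2.405 = 45.758 km/s.
v = √(v_r² + v_t²) = √((-25.74)² + 45.758²) = √2756.34 = 52.501 km/s.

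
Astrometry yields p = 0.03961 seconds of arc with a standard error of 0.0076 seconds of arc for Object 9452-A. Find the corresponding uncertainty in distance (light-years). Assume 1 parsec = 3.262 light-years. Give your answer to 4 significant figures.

d = 1/p, so σ_d = σ_p / p².
σ_d = 0.00760 / (0.03961)² = 0.00760 / 0.001569 = 4.8438 pc = 4.8438 × 3.262 ly = 15.8 ly.

15.80 ly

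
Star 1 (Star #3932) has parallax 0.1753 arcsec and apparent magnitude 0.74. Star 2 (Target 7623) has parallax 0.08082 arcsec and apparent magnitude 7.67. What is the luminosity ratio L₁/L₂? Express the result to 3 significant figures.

L₁/L₂ = 126

d₁ = 1/p₁ = 1/0.1753″ = 5.7045 pc; d₂ = 1/p₂ = 1/0.08082″ = 12.373 pc.
M₁ = m₁ − 5 log₁₀ d₁ + 5 = 0.74 − 3.7811 + 5 = 1.9589.
M₂ = 7.67 − 5.4624 + 5 = 7.2076.
L₁/L₂ = 10^(0.4(M₂ − M₁)) = 10^(0.4 × 5.2487) = 10^2.09948 = 125.74.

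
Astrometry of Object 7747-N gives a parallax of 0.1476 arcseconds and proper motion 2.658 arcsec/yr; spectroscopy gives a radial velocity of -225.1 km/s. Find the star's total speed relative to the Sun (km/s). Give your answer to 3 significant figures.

241 km/s

d = 1/p = 1/0.1476″ = 6.7751 pc.
v_t = 4.740 μ d = 4.740 × 2.658 × 6.7751 = 85.359 km/s.
v = √(v_r² + v_t²) = √((-225.1)² + 85.359²) = √57956.2 = 240.74 km/s.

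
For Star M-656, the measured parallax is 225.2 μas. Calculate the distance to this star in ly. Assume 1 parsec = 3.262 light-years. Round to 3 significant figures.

14500 ly

p = 225.2 μas = 0.0002252 arcsec.
d = 1/p = 1/0.0002252 = 4440.5 pc.
In light-years: 4440.5 × 3.262 = 14485 ly.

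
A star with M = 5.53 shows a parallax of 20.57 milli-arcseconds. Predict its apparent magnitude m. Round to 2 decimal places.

d = 1/p = 1/0.02057″ = 48.614 pc.
m − M = 5 log₁₀ d − 5 = 5 log₁₀(48.614) − 5 = 8.4338 − 5 = 3.4338.
m = M + (m − M) = 5.53 + 3.4338 = 8.96.

m = 8.96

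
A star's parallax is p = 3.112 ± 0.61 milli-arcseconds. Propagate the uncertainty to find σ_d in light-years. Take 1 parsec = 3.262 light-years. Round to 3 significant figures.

205 ly

d = 1/p, so σ_d = σ_p / p².
σ_d = 0.000610 / (0.003112)² = 0.000610 / 0.0000096845 = 62.987 pc = 62.987 × 3.262 ly = 205.46 ly.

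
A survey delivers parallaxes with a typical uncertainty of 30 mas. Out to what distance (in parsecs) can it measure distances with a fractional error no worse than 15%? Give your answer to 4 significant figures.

5.000 pc

σ_d/d = σ_p/p, so the condition is σ_p/p ≤ 0.15, i.e. p ≥ σ_p/0.15.
p_min = 30/0.15 = 200 mas = 0.2 arcsec.
d_max = 1/p_min = 1/0.2 = 5 pc.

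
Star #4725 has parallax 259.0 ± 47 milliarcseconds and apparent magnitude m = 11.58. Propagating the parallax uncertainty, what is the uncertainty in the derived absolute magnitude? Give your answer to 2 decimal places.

σ_M = 0.39 mag

M = m − 5 log₁₀ d + 5 = m + 5 log₁₀ p + 5, so ∂M/∂p = 5/(p ln 10).
σ_M = (5/ln 10) · (σ_p/p) = 2.1715 × 47/259.0 = 2.1715 × 0.18147 = 0.39406.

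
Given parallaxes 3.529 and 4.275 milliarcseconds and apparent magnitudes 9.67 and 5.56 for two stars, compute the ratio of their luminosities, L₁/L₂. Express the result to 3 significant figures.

L₁/L₂ = 0.0333

d₁ = 1/p₁ = 1/0.003529″ = 283.37 pc; d₂ = 1/p₂ = 1/0.004275″ = 233.92 pc.
M₁ = m₁ − 5 log₁₀ d₁ + 5 = 9.67 − 12.2618 + 5 = 2.4082.
M₂ = 5.56 − 11.8453 + 5 = -1.2853.
L₁/L₂ = 10^(0.4(M₂ − M₁)) = 10^(0.4 × (-3.6935)) = 10^(-1.47740) = 0.033312.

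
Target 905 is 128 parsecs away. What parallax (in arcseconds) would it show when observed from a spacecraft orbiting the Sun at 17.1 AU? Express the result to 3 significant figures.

0.134 arcsec

p (arcsec) = B (AU) / d (pc).
p = 17.1 / 128 = 0.13359 arcsec.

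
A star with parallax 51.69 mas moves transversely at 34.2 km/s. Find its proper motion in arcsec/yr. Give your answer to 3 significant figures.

0.373 arcsec/yr

d = 1/p = 1/0.05169″ = 19.346 pc.
μ = v_t / (4.74 d) = 34.2 / (4.74 × 19.346) = 34.2 / 91.7 = 0.37296 ″/yr.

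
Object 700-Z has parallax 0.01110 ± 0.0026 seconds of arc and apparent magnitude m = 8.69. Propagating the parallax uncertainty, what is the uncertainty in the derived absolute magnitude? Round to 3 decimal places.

M = m − 5 log₁₀ d + 5 = m + 5 log₁₀ p + 5, so ∂M/∂p = 5/(p ln 10).
σ_M = (5/ln 10) · (σ_p/p) = 2.1715 × 0.0026/0.01110 = 2.1715 × 0.23423 = 0.50863.

σ_M = 0.509 mag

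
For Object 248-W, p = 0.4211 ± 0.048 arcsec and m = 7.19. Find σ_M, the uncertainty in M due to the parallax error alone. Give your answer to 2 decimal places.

M = m − 5 log₁₀ d + 5 = m + 5 log₁₀ p + 5, so ∂M/∂p = 5/(p ln 10).
σ_M = (5/ln 10) · (σ_p/p) = 2.1715 × 0.048/0.4211 = 2.1715 × 0.11399 = 0.24753.

σ_M = 0.25 mag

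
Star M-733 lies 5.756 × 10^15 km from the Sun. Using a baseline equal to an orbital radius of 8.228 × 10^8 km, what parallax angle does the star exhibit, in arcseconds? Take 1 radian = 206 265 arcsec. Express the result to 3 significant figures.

0.0295 arcsec

θ ≈ B/d = (8.228 × 10^8) / (5.756 × 10^15) = 1.4295 × 10^-7 rad.
In arcseconds: 1.4295 × 10^-7 × 206265 = 0.029486″.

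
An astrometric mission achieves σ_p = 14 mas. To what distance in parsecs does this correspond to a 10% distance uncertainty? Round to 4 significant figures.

σ_d/d = σ_p/p, so the condition is σ_p/p ≤ 0.10, i.e. p ≥ σ_p/0.10.
p_min = 14/0.10 = 140 mas = 0.14 arcsec.
d_max = 1/p_min = 1/0.14 = 7.1429 pc.

7.143 pc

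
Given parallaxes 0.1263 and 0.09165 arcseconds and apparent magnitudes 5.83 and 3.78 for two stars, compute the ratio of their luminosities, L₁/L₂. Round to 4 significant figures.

L₁/L₂ = 0.07970

d₁ = 1/p₁ = 1/0.1263″ = 7.9177 pc; d₂ = 1/p₂ = 1/0.09165″ = 10.911 pc.
M₁ = m₁ − 5 log₁₀ d₁ + 5 = 5.83 − 4.4930 + 5 = 6.3370.
M₂ = 3.78 − 5.1893 + 5 = 3.5907.
L₁/L₂ = 10^(0.4(M₂ − M₁)) = 10^(0.4 × (-2.7463)) = 10^(-1.09852) = 0.079704.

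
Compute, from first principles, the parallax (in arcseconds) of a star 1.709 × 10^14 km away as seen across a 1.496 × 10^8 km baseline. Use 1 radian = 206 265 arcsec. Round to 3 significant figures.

0.181 arcsec

θ ≈ B/d = (1.496 × 10^8) / (1.709 × 10^14) = 8.7537 × 10^-7 rad.
In arcseconds: 8.7537 × 10^-7 × 206265 = 0.18056″.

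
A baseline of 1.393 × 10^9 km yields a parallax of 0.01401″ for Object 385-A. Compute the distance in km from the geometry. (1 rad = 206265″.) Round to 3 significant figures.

θ = 0.01401″ = 0.01401/206265 = 6.7922 × 10^-8 rad.
d = B/θ = (1.393 × 10^9) / (6.7922 × 10^-8) = 2.0509 × 10^16 km.

2.05 × 10^16 km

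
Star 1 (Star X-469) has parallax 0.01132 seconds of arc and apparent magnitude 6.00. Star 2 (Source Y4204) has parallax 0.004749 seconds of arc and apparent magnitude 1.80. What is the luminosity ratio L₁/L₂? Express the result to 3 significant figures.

d₁ = 1/p₁ = 1/0.01132″ = 88.339 pc; d₂ = 1/p₂ = 1/0.004749″ = 210.57 pc.
M₁ = m₁ − 5 log₁₀ d₁ + 5 = 6.00 − 9.7308 + 5 = 1.2692.
M₂ = 1.80 − 11.6170 + 5 = -4.8170.
L₁/L₂ = 10^(0.4(M₂ − M₁)) = 10^(0.4 × (-6.0862)) = 10^(-2.43448) = 0.0036772.

L₁/L₂ = 0.00368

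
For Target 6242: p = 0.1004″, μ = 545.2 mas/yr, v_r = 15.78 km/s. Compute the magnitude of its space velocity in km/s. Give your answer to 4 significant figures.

d = 1/p = 1/0.1004″ = 9.9602 pc.
μ = 545.2 mas/yr = 0.5452 ″/yr.
v_t = 4.740 μ d = 4.740 × 0.5452 × 9.9602 = 25.74 km/s.
v = √(v_r² + v_t²) = √(15.78² + 25.74²) = √911.556 = 30.192 km/s.

30.19 km/s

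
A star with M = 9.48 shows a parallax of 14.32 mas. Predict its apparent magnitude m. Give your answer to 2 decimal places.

d = 1/p = 1/0.01432″ = 69.832 pc.
m − M = 5 log₁₀ d − 5 = 5 log₁₀(69.832) − 5 = 9.2203 − 5 = 4.2203.
m = M + (m − M) = 9.48 + 4.2203 = 13.70.

m = 13.70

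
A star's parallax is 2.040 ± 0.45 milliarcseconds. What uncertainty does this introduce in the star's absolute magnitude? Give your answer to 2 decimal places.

σ_M = 0.48 mag

M = m − 5 log₁₀ d + 5 = m + 5 log₁₀ p + 5, so ∂M/∂p = 5/(p ln 10).
σ_M = (5/ln 10) · (σ_p/p) = 2.1715 × 0.45/2.040 = 2.1715 × 0.22059 = 0.47901.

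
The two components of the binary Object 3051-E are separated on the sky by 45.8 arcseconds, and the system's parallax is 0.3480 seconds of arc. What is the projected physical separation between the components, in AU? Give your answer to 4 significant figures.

d = 1/p = 1/0.3480″ = 2.8736 pc.
At distance d (pc), an angle of θ arcsec spans θ·d AU: s = 45.8 × 2.8736 = 131.61 AU.

131.6 AU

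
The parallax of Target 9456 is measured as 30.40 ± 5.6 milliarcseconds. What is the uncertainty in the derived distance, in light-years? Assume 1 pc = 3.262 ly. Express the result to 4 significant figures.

d = 1/p, so σ_d = σ_p / p².
σ_d = 0.00560 / (0.03040)² = 0.00560 / 0.00092416 = 6.0596 pc = 6.0596 × 3.262 ly = 19.766 ly.

19.77 ly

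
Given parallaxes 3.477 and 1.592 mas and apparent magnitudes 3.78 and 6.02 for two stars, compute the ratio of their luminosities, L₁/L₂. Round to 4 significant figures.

d₁ = 1/p₁ = 1/0.003477″ = 287.6 pc; d₂ = 1/p₂ = 1/0.001592″ = 628.14 pc.
M₁ = m₁ − 5 log₁₀ d₁ + 5 = 3.78 − 12.2939 + 5 = -3.5139.
M₂ = 6.02 − 13.9903 + 5 = -2.9703.
L₁/L₂ = 10^(0.4(M₂ − M₁)) = 10^(0.4 × 0.5436) = 10^0.21744 = 1.6498.

L₁/L₂ = 1.650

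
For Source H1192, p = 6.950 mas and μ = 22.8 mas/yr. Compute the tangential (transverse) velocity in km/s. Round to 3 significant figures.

15.5 km/s

d = 1/p = 1/0.006950″ = 143.88 pc.
μ = 22.8 mas/yr = 0.0228 ″/yr.
v_t = 4.74 × μ × d = 4.74 × 0.0228 × 143.88 = 15.549 km/s.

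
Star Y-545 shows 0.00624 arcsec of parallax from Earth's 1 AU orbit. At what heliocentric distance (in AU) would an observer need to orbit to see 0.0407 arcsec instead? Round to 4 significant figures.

Parallax scales linearly with baseline: p ∝ B, so B = p_target / p_Earth × 1 AU.
B = 0.0407 / 0.00624 = 6.5224 AU.

6.522 AU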